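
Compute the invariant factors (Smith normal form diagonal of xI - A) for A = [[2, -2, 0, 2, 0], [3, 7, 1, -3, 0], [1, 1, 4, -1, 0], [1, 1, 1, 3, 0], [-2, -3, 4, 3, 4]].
The Jordan structure of A has elementary divisors (x - 4)^3, (x - 4)^2. Arranging the block sizes at each eigenvalue in decreasing order and taking row products gives the invariant factors.

Invariant factors (smallest first, each dividing the next): (x - 4)^2, (x - 4)^3.

Check: the last factor (x - 4)^3 is the minimal polynomial, and the product (x - 4)^5 is the characteristic polynomial.

(x - 4)^2, (x - 4)^3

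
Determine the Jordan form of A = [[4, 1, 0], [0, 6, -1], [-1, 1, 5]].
J = [[5, 1, 0], [0, 5, 1], [0, 0, 5]]

The characteristic polynomial is det(xI - A) = (x - 5)^3, so the eigenvalues are 5 (algebraic multiplicity 3).

For λ = 5: rank(A - 5I) = 2, rank((A - 5I)^2) = 1, rank((A - 5I)^3) = 0. The eigenspace has dimension 3 - 2 = 1, so there is 1 Jordan block; the rank sequence gives block sizes [3].

Assembling the blocks gives the Jordan form J above.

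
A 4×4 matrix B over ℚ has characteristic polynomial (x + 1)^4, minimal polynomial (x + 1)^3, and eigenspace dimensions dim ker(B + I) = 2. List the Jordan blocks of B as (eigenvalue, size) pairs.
Jordan blocks: (-1, 3), (-1, 1)

λ = -1: algebraic multiplicity 4 (exponent in χ_B), largest block size 3 (exponent in m_B), 2 blocks (geometric multiplicity). These force block sizes [3, 1].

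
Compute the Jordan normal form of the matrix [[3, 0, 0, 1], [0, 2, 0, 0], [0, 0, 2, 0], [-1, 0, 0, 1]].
J = [[2, 1, 0, 0], [0, 2, 0, 0], [0, 0, 2, 0], [0, 0, 0, 2]]

The characteristic polynomial is det(xI - A) = (x - 2)^4, so the eigenvalues are 2 (algebraic multiplicity 4).

For λ = 2: rank(A - 2I) = 1, rank((A - 2I)^2) = 0. The eigenspace has dimension 4 - 1 = 3, so there are 3 Jordan blocks; the rank sequence gives block sizes [2, 1, 1].

Assembling the blocks gives the Jordan form J above.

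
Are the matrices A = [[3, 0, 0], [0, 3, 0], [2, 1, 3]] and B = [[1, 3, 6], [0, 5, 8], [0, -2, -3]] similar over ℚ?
trace(A) = 9 but trace(B) = 3. The trace is a similarity invariant, so A and B are not similar.

No.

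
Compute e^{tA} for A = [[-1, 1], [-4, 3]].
A has Jordan form J = [[1, 1], [0, 1]] with A = PJP^{-1}, so e^{tA} = P e^{tJ} P^{-1}.

For a Jordan block J_k(λ), e^{tJ_k(λ)} = e^{λt} · (I + tN + t^2 N^2/2! + ... + t^{k-1} N^{k-1}/(k-1)!) where N is the nilpotent superdiagonal part.

Assembling the blocks and conjugating back gives the entries of e^{tA} as shown above.

e^{tA} = [[(1 - 2*t)*e^{t}, t*e^{t}], [-4*t*e^{t}, (2*t + 1)*e^{t}]]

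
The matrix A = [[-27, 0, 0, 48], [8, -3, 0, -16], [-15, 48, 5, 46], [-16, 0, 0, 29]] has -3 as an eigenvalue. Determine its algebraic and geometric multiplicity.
algebraic multiplicity 2, geometric multiplicity 2

The characteristic polynomial is (x - 5)^2(x + 3)^2, so the factor x + 3 appears with exponent 2: the algebraic multiplicity is 2.

rank(A + 3I) = 2, so the eigenspace has dimension 4 - 2 = 2: the geometric multiplicity is 2.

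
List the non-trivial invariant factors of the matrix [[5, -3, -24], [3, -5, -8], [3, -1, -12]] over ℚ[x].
x + 4, (x + 4)^2

The Jordan structure of A has elementary divisors (x + 4)^2, (x + 4). Arranging the block sizes at each eigenvalue in decreasing order and taking row products gives the invariant factors.

Invariant factors (smallest first, each dividing the next): x + 4, (x + 4)^2.

Check: the last factor (x + 4)^2 is the minimal polynomial, and the product (x + 4)^3 is the characteristic polynomial.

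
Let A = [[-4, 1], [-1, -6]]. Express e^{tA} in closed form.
e^{tA} = [[(t + 1)*e^{-5*t}, t*e^{-5*t}], [-t*e^{-5*t}, (1 - t)*e^{-5*t}]]

A has Jordan form J = [[-5, 1], [0, -5]] with A = PJP^{-1}, so e^{tA} = P e^{tJ} P^{-1}.

For a Jordan block J_k(λ), e^{tJ_k(λ)} = e^{λt} · (I + tN + t^2 N^2/2! + ... + t^{k-1} N^{k-1}/(k-1)!) where N is the nilpotent superdiagonal part.

Assembling the blocks and conjugating back gives the entries of e^{tA} as shown above.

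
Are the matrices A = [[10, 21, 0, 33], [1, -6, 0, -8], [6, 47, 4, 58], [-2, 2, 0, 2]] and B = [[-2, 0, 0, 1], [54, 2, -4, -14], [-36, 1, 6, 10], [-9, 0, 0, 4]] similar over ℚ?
Yes.

Two matrices over a field are similar if and only if they have the same invariant factors.

Both A and B have characteristic polynomial (x - 4)^2(x - 1)^2 and minimal polynomial (x - 4)^2(x - 1)^2. Computing further, both have invariant factors (x - 4)^2(x - 1)^2. Hence A and B are similar.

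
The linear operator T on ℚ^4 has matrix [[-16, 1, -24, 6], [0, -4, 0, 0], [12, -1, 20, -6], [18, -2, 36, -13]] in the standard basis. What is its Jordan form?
J = [[-4, 1, 0, 0], [0, -4, 0, 0], [0, 0, -4, 0], [0, 0, 0, -1]]

The characteristic polynomial is det(xI - A) = (x + 1)(x + 4)^3, so the eigenvalues are -4 (algebraic multiplicity 3), -1 (algebraic multiplicity 1).

For λ = -4: rank(A + 4I) = 2, rank((A + 4I)^2) = 1. The eigenspace has dimension 4 - 2 = 2, so there are 2 Jordan blocks; the rank sequence gives block sizes [2, 1].

For λ = -1: algebraic multiplicity 1 gives one 1×1 block.

Assembling the blocks gives the Jordan form J above.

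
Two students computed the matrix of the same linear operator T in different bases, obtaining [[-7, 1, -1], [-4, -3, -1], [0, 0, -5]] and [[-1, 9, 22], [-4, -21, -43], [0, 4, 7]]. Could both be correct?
Yes.

Two matrices over a field are similar if and only if they have the same invariant factors.

Both A and B have characteristic polynomial (x + 5)^3 and minimal polynomial (x + 5)^3. Computing further, both have invariant factors (x + 5)^3. Hence A and B are similar.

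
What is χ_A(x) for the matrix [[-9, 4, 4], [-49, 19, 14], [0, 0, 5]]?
χ_A(x) = (x - 5)^3

xI - A = [[x + 9, -4, -4], [49, x - 19, -14], [0, 0, x - 5]].

Expanding det(xI - A) along the first row:
det(xI - A) = + (x + 9)·det([[x - 19, -14], [0, x - 5]]) - (-4)·det([[49, -14], [0, x - 5]]) + (-4)·det([[49, x - 19], [0, 0]]).

Evaluating gives χ_A(x) = x^3 - 15x^2 + 75x - 125 = (x - 5)^3.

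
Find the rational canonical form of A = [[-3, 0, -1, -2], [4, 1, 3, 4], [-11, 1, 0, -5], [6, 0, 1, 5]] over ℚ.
R = [[3, 0, 0, 0], [0, 0, 0, -3], [0, 1, 0, 10], [0, 0, 1, 0]]

The invariant factors of A (the non-unit diagonal entries of the Smith normal form of xI - A over ℚ[x]) are x - 3, (x - 3)(x^2 + 3x - 1), each dividing the next. The characteristic polynomial is their product, (x - 3)^2(x^2 + 3x - 1).

The rational canonical form is the block-diagonal matrix of companion matrices C(f_i):
R = [[3, 0, 0, 0], [0, 0, 0, -3], [0, 1, 0, 10], [0, 0, 1, 0]].

Note the characteristic polynomial does not split into linear factors over ℚ, so A has no Jordan form over ℚ; the rational canonical form exists over any field.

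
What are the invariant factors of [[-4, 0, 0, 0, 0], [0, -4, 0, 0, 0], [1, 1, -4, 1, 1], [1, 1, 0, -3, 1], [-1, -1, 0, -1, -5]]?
The Jordan structure of A has elementary divisors (x + 4)^2, (x + 4), (x + 4), (x + 4). Arranging the block sizes at each eigenvalue in decreasing order and taking row products gives the invariant factors.

Invariant factors (smallest first, each dividing the next): x + 4, x + 4, x + 4, (x + 4)^2.

Check: the last factor (x + 4)^2 is the minimal polynomial, and the product (x + 4)^5 is the characteristic polynomial.

x + 4, x + 4, x + 4, (x + 4)^2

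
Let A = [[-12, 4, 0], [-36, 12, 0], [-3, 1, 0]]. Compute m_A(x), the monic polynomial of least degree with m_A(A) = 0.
m_A(x) = x^2

The characteristic polynomial factors as x^3. The minimal polynomial is ∏(x - λ)^{k_λ} where k_λ is the size of the largest Jordan block at λ.

For λ = 0: rank(A) = 1, and the largest Jordan block has size 2 (the smallest k with rank(A^k) = rank(A^(k+1))).

So m_A(x) = x^2.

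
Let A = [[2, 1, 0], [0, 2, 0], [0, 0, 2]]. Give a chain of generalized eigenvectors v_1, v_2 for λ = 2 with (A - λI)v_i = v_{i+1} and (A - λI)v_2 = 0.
v_1 = [[2, 1, 0]]^T, v_2 = [[1, 0, 0]]^T

We seek v_1 ∈ ker((A - 2I)^2) \ ker(A - 2I), then set v_{i+1} = (A - 2I) v_i.

One such chain is v_1 = [[2, 1, 0]]^T, v_2 = [[1, 0, 0]]^T. Check: (A - 2I) v_2 = [[0, 0, 0]]^T = 0.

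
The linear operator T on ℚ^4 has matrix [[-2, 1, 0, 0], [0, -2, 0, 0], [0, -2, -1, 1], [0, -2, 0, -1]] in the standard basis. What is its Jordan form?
The characteristic polynomial is det(xI - A) = (x + 1)^2(x + 2)^2, so the eigenvalues are -2 (algebraic multiplicity 2), -1 (algebraic multiplicity 2).

For λ = -2: rank(A + 2I) = 3, rank((A + 2I)^2) = 2. The eigenspace has dimension 4 - 3 = 1, so there is 1 Jordan block; the rank sequence gives block sizes [2].

For λ = -1: rank(A + I) = 3, rank((A + I)^2) = 2. The eigenspace has dimension 4 - 3 = 1, so there is 1 Jordan block; the rank sequence gives block sizes [2].

Assembling the blocks gives the Jordan form J above.

J = [[-2, 1, 0, 0], [0, -2, 0, 0], [0, 0, -1, 1], [0, 0, 0, -1]]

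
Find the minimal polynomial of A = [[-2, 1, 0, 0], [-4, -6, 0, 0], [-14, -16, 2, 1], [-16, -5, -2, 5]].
m_A(x) = (x - 4)(x - 3)(x + 4)^2

The characteristic polynomial factors as (x - 4)(x - 3)(x + 4)^2. The minimal polynomial is ∏(x - λ)^{k_λ} where k_λ is the size of the largest Jordan block at λ.

For λ = -4: rank(A + 4I) = 3, and the largest Jordan block has size 2 (the smallest k with rank((A + 4I)^k) = rank((A + 4I)^(k+1))).
For λ = 3: rank(A - 3I) = 3, and the largest Jordan block has size 1 (the smallest k with rank((A - 3I)^k) = rank((A - 3I)^(k+1))).
For λ = 4: rank(A - 4I) = 3, and the largest Jordan block has size 1 (the smallest k with rank((A - 4I)^k) = rank((A - 4I)^(k+1))).

So m_A(x) = (x - 4)(x - 3)(x + 4)^2.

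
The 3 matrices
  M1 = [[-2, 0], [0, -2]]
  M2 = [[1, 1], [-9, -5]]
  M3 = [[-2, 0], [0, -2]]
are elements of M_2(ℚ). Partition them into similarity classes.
2 classes: {M1, M3}, {M2}

Characteristic polynomials: χ_{M1} = (x + 2)^2, χ_{M2} = (x + 2)^2, χ_{M3} = (x + 2)^2.

{M1, M3}: invariant factors x + 2, x + 2.

{M2}: invariant factors (x + 2)^2.

Matrices are similar if and only if their invariant-factor lists agree; the partition into similarity classes is {M1, M3}, {M2}.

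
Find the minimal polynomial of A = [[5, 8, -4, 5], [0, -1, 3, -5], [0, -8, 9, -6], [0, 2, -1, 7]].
The characteristic polynomial factors as (x - 5)^4. The minimal polynomial is ∏(x - λ)^{k_λ} where k_λ is the size of the largest Jordan block at λ.

For λ = 5: rank(A - 5I) = 2, and the largest Jordan block has size 3 (the smallest k with rank((A - 5I)^k) = rank((A - 5I)^(k+1))).

So m_A(x) = (x - 5)^3.

m_A(x) = (x - 5)^3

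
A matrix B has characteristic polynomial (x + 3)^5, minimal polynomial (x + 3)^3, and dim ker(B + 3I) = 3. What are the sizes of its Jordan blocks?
λ = -3: algebraic multiplicity 5 (exponent in χ_B), largest block size 3 (exponent in m_B), 3 blocks (geometric multiplicity). These force block sizes [3, 1, 1].

Jordan blocks: (-3, 3), (-3, 1), (-3, 1)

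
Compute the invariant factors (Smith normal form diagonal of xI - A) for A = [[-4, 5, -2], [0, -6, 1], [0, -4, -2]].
(x + 4)^3

The Jordan structure of A has elementary divisors (x + 4)^3. Arranging the block sizes at each eigenvalue in decreasing order and taking row products gives the invariant factors.

Invariant factors (smallest first, each dividing the next): (x + 4)^3.

Check: the last factor (x + 4)^3 is the minimal polynomial, and the product (x + 4)^3 is the characteristic polynomial.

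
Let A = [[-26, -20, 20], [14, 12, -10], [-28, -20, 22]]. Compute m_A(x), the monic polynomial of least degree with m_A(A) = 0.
The characteristic polynomial factors as (x - 4)(x - 2)^2. The minimal polynomial is ∏(x - λ)^{k_λ} where k_λ is the size of the largest Jordan block at λ.

For λ = 2: rank(A - 2I) = 1, and the largest Jordan block has size 1 (the smallest k with rank((A - 2I)^k) = rank((A - 2I)^(k+1))).
For λ = 4: rank(A - 4I) = 2, and the largest Jordan block has size 1 (the smallest k with rank((A - 4I)^k) = rank((A - 4I)^(k+1))).

So m_A(x) = (x - 4)(x - 2).

m_A(x) = (x - 4)(x - 2)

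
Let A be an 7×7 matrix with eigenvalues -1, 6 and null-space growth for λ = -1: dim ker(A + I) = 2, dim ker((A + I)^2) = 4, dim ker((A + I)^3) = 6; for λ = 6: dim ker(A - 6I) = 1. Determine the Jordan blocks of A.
Jordan blocks: (-1, 3), (-1, 3), (6, 1)

λ = -1: successive nullity increments [2, 2, 2] count blocks of size ≥ k; block sizes are [3, 3].
λ = 6: successive nullity increments [1] count blocks of size ≥ k; block sizes are [1].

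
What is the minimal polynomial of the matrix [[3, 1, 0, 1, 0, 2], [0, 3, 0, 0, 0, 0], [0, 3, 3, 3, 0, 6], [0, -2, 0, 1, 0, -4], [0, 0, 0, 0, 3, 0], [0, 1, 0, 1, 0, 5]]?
m_A(x) = (x - 3)^2

The characteristic polynomial factors as (x - 3)^6. The minimal polynomial is ∏(x - λ)^{k_λ} where k_λ is the size of the largest Jordan block at λ.

For λ = 3: rank(A - 3I) = 1, and the largest Jordan block has size 2 (the smallest k with rank((A - 3I)^k) = rank((A - 3I)^(k+1))).

So m_A(x) = (x - 3)^2.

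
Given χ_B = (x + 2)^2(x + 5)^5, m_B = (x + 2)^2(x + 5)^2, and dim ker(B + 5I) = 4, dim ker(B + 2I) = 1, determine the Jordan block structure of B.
λ = -5: algebraic multiplicity 5 (exponent in χ_B), largest block size 2 (exponent in m_B), 4 blocks (geometric multiplicity). These force block sizes [2, 1, 1, 1].
λ = -2: algebraic multiplicity 2 (exponent in χ_B), largest block size 2 (exponent in m_B), 1 block (geometric multiplicity). This forces block sizes [2].

Jordan blocks: (-5, 2), (-5, 1), (-5, 1), (-5, 1), (-2, 2)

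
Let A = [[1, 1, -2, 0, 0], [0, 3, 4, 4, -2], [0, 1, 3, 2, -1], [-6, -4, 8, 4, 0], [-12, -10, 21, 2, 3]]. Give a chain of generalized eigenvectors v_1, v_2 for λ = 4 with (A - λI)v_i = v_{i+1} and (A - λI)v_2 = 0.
v_1 = [[0, 0, 0, 0, -1]]^T, v_2 = [[0, 2, 1, 0, 1]]^T

We seek v_1 ∈ ker((A - 4I)^2) \ ker(A - 4I), then set v_{i+1} = (A - 4I) v_i.

One such chain is v_1 = [[0, 0, 0, 0, -1]]^T, v_2 = [[0, 2, 1, 0, 1]]^T. Check: (A - 4I) v_2 = [[0, 0, 0, 0, 0]]^T = 0.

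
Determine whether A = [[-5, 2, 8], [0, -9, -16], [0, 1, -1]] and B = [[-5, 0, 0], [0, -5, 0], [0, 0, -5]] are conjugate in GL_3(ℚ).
Both have characteristic polynomial (x + 5)^3, but the minimal polynomial of A is (x + 5)^2 while the minimal polynomial of B is x + 5. The minimal polynomial is a similarity invariant, so A and B are not similar.

No.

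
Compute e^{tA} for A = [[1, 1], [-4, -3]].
e^{tA} = [[(2*t + 1)*e^{-t}, t*e^{-t}], [-4*t*e^{-t}, (1 - 2*t)*e^{-t}]]

A has Jordan form J = [[-1, 1], [0, -1]] with A = PJP^{-1}, so e^{tA} = P e^{tJ} P^{-1}.

For a Jordan block J_k(λ), e^{tJ_k(λ)} = e^{λt} · (I + tN + t^2 N^2/2! + ... + t^{k-1} N^{k-1}/(k-1)!) where N is the nilpotent superdiagonal part.

Assembling the blocks and conjugating back gives the entries of e^{tA} as shown above.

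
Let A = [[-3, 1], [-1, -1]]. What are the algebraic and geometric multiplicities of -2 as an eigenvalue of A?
algebraic multiplicity 2, geometric multiplicity 1

The characteristic polynomial is (x + 2)^2, so the factor x + 2 appears with exponent 2: the algebraic multiplicity is 2.

rank(A + 2I) = 1, so the eigenspace has dimension 2 - 1 = 1: the geometric multiplicity is 1.

Since 1 < 2, A is not diagonalizable.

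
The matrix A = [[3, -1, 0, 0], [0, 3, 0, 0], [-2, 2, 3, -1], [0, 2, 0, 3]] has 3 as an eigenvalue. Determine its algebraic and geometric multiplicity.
The characteristic polynomial is (x - 3)^4, so the factor x - 3 appears with exponent 4: the algebraic multiplicity is 4.

rank(A - 3I) = 2, so the eigenspace has dimension 4 - 2 = 2: the geometric multiplicity is 2.

Since 2 < 4, A is not diagonalizable.

algebraic multiplicity 4, geometric multiplicity 2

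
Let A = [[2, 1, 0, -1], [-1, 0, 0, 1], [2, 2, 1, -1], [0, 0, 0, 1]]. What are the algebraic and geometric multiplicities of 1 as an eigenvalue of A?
algebraic multiplicity 4, geometric multiplicity 2

The characteristic polynomial is (x - 1)^4, so the factor x - 1 appears with exponent 4: the algebraic multiplicity is 4.

rank(A - I) = 2, so the eigenspace has dimension 4 - 2 = 2: the geometric multiplicity is 2.

Since 2 < 4, A is not diagonalizable.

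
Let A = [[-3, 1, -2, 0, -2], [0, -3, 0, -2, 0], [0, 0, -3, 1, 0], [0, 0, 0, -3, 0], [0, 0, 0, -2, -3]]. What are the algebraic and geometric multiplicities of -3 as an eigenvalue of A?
algebraic multiplicity 5, geometric multiplicity 3

The characteristic polynomial is (x + 3)^5, so the factor x + 3 appears with exponent 5: the algebraic multiplicity is 5.

rank(A + 3I) = 2, so the eigenspace has dimension 5 - 2 = 3: the geometric multiplicity is 3.

Since 3 < 5, A is not diagonalizable.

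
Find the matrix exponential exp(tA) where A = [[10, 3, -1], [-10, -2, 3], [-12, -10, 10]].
A has Jordan form J = [[6, 1, 0], [0, 6, 1], [0, 0, 6]] with A = PJP^{-1}, so e^{tA} = P e^{tJ} P^{-1}.

For a Jordan block J_k(λ), e^{tJ_k(λ)} = e^{λt} · (I + tN + t^2 N^2/2! + ... + t^{k-1} N^{k-1}/(k-1)!) where N is the nilpotent superdiagonal part.

Assembling the blocks and conjugating back gives the entries of e^{tA} as shown above.

e^{tA} = [[(-t^2 + 4*t + 1)*e^{6*t}, t*(3 - t)*e^{6*t}, t*(t - 2)*e^{6*t}/2], [2*t*(t - 5)*e^{6*t}, (2*t^2 - 8*t + 1)*e^{6*t}, t*(3 - t)*e^{6*t}], [2*t*(t - 6)*e^{6*t}, 2*t*(t - 5)*e^{6*t}, (-t^2 + 4*t + 1)*e^{6*t}]]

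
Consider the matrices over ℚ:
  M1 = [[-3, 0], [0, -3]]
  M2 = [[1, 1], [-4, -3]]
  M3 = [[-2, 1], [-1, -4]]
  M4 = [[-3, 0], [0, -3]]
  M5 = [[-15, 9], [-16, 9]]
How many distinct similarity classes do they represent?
Characteristic polynomials: χ_{M1} = (x + 3)^2, χ_{M2} = (x + 1)^2, χ_{M3} = (x + 3)^2, χ_{M4} = (x + 3)^2, χ_{M5} = (x + 3)^2.

{M1, M4}: invariant factors x + 3, x + 3.

{M2}: invariant factors (x + 1)^2.

{M3, M5}: invariant factors (x + 3)^2.

Matrices are similar if and only if their invariant-factor lists agree; the partition into similarity classes is {M1, M4}, {M2}, {M3, M5}.

3 classes: {M1, M4}, {M2}, {M3, M5}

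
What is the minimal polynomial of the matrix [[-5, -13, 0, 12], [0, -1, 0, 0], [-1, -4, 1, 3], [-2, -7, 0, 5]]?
The characteristic polynomial factors as (x - 1)^2(x + 1)^2. The minimal polynomial is ∏(x - λ)^{k_λ} where k_λ is the size of the largest Jordan block at λ.

For λ = -1: rank(A + I) = 3, and the largest Jordan block has size 2 (the smallest k with rank((A + I)^k) = rank((A + I)^(k+1))).
For λ = 1: rank(A - I) = 3, and the largest Jordan block has size 2 (the smallest k with rank((A - I)^k) = rank((A - I)^(k+1))).

So m_A(x) = (x - 1)^2(x + 1)^2.

m_A(x) = (x - 1)^2(x + 1)^2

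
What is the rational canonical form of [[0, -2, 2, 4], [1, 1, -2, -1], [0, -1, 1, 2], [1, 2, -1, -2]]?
R = [[0, 0, 0, 0], [1, 0, 0, -1], [0, 1, 0, 3], [0, 0, 1, 0]]

The invariant factors of A (the non-unit diagonal entries of the Smith normal form of xI - A over ℚ[x]) are x(x^3 - 3x + 1), each dividing the next. The characteristic polynomial is their product, x(x^3 - 3x + 1).

The rational canonical form is the block-diagonal matrix of companion matrices C(f_i):
R = [[0, 0, 0, 0], [1, 0, 0, -1], [0, 1, 0, 3], [0, 0, 1, 0]].

Note the characteristic polynomial does not split into linear factors over ℚ, so A has no Jordan form over ℚ; the rational canonical form exists over any field.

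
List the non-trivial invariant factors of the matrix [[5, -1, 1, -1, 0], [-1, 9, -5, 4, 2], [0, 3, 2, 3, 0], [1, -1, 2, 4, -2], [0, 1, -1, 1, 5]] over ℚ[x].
x - 5, (x - 5)^2, (x - 5)^2

The Jordan structure of A has elementary divisors (x - 5)^2, (x - 5)^2, (x - 5). Arranging the block sizes at each eigenvalue in decreasing order and taking row products gives the invariant factors.

Invariant factors (smallest first, each dividing the next): x - 5, (x - 5)^2, (x - 5)^2.

Check: the last factor (x - 5)^2 is the minimal polynomial, and the product (x - 5)^5 is the characteristic polynomial.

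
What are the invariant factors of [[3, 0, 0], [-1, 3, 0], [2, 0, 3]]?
x - 3, (x - 3)^2

The Jordan structure of A has elementary divisors (x - 3)^2, (x - 3). Arranging the block sizes at each eigenvalue in decreasing order and taking row products gives the invariant factors.

Invariant factors (smallest first, each dividing the next): x - 3, (x - 3)^2.

Check: the last factor (x - 3)^2 is the minimal polynomial, and the product (x - 3)^3 is the characteristic polynomial.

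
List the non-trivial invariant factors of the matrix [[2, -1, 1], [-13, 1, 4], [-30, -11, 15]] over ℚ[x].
(x - 6)^3

The Jordan structure of A has elementary divisors (x - 6)^3. Arranging the block sizes at each eigenvalue in decreasing order and taking row products gives the invariant factors.

Invariant factors (smallest first, each dividing the next): (x - 6)^3.

Check: the last factor (x - 6)^3 is the minimal polynomial, and the product (x - 6)^3 is the characteristic polynomial.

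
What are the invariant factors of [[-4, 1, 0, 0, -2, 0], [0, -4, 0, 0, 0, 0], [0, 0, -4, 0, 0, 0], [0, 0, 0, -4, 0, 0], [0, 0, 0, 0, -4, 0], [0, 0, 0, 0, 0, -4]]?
The Jordan structure of A has elementary divisors (x + 4)^2, (x + 4), (x + 4), (x + 4), (x + 4). Arranging the block sizes at each eigenvalue in decreasing order and taking row products gives the invariant factors.

Invariant factors (smallest first, each dividing the next): x + 4, x + 4, x + 4, x + 4, (x + 4)^2.

Check: the last factor (x + 4)^2 is the minimal polynomial, and the product (x + 4)^6 is the characteristic polynomial.

x + 4, x + 4, x + 4, x + 4, (x + 4)^2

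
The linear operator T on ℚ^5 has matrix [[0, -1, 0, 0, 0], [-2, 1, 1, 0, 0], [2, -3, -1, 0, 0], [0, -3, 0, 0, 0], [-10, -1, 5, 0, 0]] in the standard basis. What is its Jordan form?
J = [[0, 1, 0, 0, 0], [0, 0, 1, 0, 0], [0, 0, 0, 0, 0], [0, 0, 0, 0, 0], [0, 0, 0, 0, 0]]

The characteristic polynomial is det(xI - A) = x^5, so the eigenvalues are 0 (algebraic multiplicity 5).

For λ = 0: rank(A) = 2, rank(A^2) = 1, rank(A^3) = 0. The eigenspace has dimension 5 - 2 = 3, so there are 3 Jordan blocks; the rank sequence gives block sizes [3, 1, 1].

Assembling the blocks gives the Jordan form J above.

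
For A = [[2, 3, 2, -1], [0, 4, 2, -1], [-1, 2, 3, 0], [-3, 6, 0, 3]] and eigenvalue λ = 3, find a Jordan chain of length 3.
v_1 = [[-2, -1, 1, 0]]^T, v_2 = [[1, 1, 0, 0]]^T, v_3 = [[2, 1, 1, 3]]^T

We seek v_1 ∈ ker((A - 3I)^3) \ ker((A - 3I)^2), then set v_{i+1} = (A - 3I) v_i.

One such chain is v_1 = [[-2, -1, 1, 0]]^T, v_2 = [[1, 1, 0, 0]]^T, v_3 = [[2, 1, 1, 3]]^T. Check: (A - 3I) v_3 = [[0, 0, 0, 0]]^T = 0.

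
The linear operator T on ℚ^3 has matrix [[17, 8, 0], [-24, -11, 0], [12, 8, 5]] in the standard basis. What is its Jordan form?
The characteristic polynomial is det(xI - A) = (x - 5)^2(x - 1), so the eigenvalues are 1 (algebraic multiplicity 1), 5 (algebraic multiplicity 2).

For λ = 1: algebraic multiplicity 1 gives one 1×1 block.

For λ = 5: rank(A - 5I) = 1. The eigenspace has dimension 3 - 1 = 2, so there are 2 Jordan blocks; the rank sequence gives block sizes [1, 1].

Assembling the blocks gives the Jordan form J above.

J = [[1, 0, 0], [0, 5, 0], [0, 0, 5]]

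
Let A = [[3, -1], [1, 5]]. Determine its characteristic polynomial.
χ_A(x) = (x - 4)^2

xI - A = [[x - 3, 1], [-1, x - 5]].

Expanding det(xI - A) along the first row:
det(xI - A) = + (x - 3)·det([[x - 5]]) - (1)·det([[-1]]).

Evaluating gives χ_A(x) = x^2 - 8x + 16 = (x - 4)^2.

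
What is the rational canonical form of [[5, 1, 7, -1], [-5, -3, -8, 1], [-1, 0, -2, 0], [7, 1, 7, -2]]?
R = [[0, 0, 0, -1], [1, 0, 0, 2], [0, 1, 0, 1], [0, 0, 1, -2]]

The invariant factors of A (the non-unit diagonal entries of the Smith normal form of xI - A over ℚ[x]) are (x^2 + x - 1)^2, each dividing the next. The characteristic polynomial is their product, (x^2 + x - 1)^2.

The rational canonical form is the block-diagonal matrix of companion matrices C(f_i):
R = [[0, 0, 0, -1], [1, 0, 0, 2], [0, 1, 0, 1], [0, 0, 1, -2]].

Note the characteristic polynomial does not split into linear factors over ℚ, so A has no Jordan form over ℚ; the rational canonical form exists over any field.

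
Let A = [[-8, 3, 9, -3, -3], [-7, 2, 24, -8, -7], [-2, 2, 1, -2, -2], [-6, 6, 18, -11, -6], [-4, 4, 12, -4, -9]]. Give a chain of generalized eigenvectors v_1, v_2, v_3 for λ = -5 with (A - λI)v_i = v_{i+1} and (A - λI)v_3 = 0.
v_1 = [[0, -1, 0, -1, -1]]^T, v_2 = [[3, 8, 2, 6, 4]]^T, v_3 = [[3, 7, 2, 6, 4]]^T

We seek v_1 ∈ ker((A + 5I)^3) \ ker((A + 5I)^2), then set v_{i+1} = (A + 5I) v_i.

One such chain is v_1 = [[0, -1, 0, -1, -1]]^T, v_2 = [[3, 8, 2, 6, 4]]^T, v_3 = [[3, 7, 2, 6, 4]]^T. Check: (A + 5I) v_3 = [[0, 0, 0, 0, 0]]^T = 0.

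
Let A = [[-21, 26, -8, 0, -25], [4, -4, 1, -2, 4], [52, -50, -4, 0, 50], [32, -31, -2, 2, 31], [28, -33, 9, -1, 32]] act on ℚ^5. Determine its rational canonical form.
The invariant factors of A (the non-unit diagonal entries of the Smith normal form of xI - A over ℚ[x]) are x^2(x - 5)^2(x + 5), each dividing the next. The characteristic polynomial is their product, x^2(x - 5)^2(x + 5).

The rational canonical form is the block-diagonal matrix of companion matrices C(f_i):
R = [[0, 0, 0, 0, 0], [1, 0, 0, 0, 0], [0, 1, 0, 0, -125], [0, 0, 1, 0, 25], [0, 0, 0, 1, 5]].

R = [[0, 0, 0, 0, 0], [1, 0, 0, 0, 0], [0, 1, 0, 0, -125], [0, 0, 1, 0, 25], [0, 0, 0, 1, 5]]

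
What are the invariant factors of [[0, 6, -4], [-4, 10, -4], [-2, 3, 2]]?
The Jordan structure of A has elementary divisors (x - 4)^2, (x - 4). Arranging the block sizes at each eigenvalue in decreasing order and taking row products gives the invariant factors.

Invariant factors (smallest first, each dividing the next): x - 4, (x - 4)^2.

Check: the last factor (x - 4)^2 is the minimal polynomial, and the product (x - 4)^3 is the characteristic polynomial.

x - 4, (x - 4)^2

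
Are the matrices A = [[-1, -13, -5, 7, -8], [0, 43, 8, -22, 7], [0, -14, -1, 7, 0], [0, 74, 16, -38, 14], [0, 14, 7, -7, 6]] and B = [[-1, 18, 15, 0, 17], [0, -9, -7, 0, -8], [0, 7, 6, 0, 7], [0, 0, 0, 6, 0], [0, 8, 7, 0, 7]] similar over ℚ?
Two matrices over a field are similar if and only if they have the same invariant factors.

Both A and B have characteristic polynomial (x - 6)^2(x + 1)^3 and minimal polynomial (x - 6)(x + 1)^3. Computing further, both have invariant factors x - 6, (x - 6)(x + 1)^3. Hence A and B are similar.

Yes.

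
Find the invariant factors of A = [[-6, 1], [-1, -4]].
The Jordan structure of A has elementary divisors (x + 5)^2. Arranging the block sizes at each eigenvalue in decreasing order and taking row products gives the invariant factors.

Invariant factors (smallest first, each dividing the next): (x + 5)^2.

Check: the last factor (x + 5)^2 is the minimal polynomial, and the product (x + 5)^2 is the characteristic polynomial.

(x + 5)^2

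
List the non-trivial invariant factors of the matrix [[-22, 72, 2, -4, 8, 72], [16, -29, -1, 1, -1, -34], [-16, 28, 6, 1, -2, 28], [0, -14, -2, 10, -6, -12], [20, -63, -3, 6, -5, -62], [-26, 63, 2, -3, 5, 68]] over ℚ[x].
The Jordan structure of A has elementary divisors (x + 2), (x - 6)^3, (x - 6)^2. Arranging the block sizes at each eigenvalue in decreasing order and taking row products gives the invariant factors.

Invariant factors (smallest first, each dividing the next): (x - 6)^2, (x - 6)^3(x + 2).

Check: the last factor (x - 6)^3(x + 2) is the minimal polynomial, and the product (x - 6)^5(x + 2) is the characteristic polynomial.

(x - 6)^2, (x - 6)^3(x + 2)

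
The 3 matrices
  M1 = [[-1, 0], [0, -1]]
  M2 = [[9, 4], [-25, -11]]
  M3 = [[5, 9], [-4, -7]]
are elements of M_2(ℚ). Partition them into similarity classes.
Characteristic polynomials: χ_{M1} = (x + 1)^2, χ_{M2} = (x + 1)^2, χ_{M3} = (x + 1)^2.

{M1}: invariant factors x + 1, x + 1.

{M2, M3}: invariant factors (x + 1)^2.

Matrices are similar if and only if their invariant-factor lists agree; the partition into similarity classes is {M1}, {M2, M3}.

2 classes: {M1}, {M2, M3}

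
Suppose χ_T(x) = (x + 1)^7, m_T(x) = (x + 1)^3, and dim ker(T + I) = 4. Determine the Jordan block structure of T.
Jordan blocks: (-1, 3), (-1, 2), (-1, 1), (-1, 1)

λ = -1: algebraic multiplicity 7 (exponent in χ_T), largest block size 3 (exponent in m_T), 4 blocks (geometric multiplicity). These force block sizes [3, 2, 1, 1].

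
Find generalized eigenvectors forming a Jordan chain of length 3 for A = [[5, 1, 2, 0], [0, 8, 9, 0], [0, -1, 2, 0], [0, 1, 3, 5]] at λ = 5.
We seek v_1 ∈ ker((A - 5I)^3) \ ker((A - 5I)^2), then set v_{i+1} = (A - 5I) v_i.

One such chain is v_1 = [[-2, -2, 1, -1]]^T, v_2 = [[0, 3, -1, 1]]^T, v_3 = [[1, 0, 0, 0]]^T. Check: (A - 5I) v_3 = [[0, 0, 0, 0]]^T = 0.

v_1 = [[-2, -2, 1, -1]]^T, v_2 = [[0, 3, -1, 1]]^T, v_3 = [[1, 0, 0, 0]]^T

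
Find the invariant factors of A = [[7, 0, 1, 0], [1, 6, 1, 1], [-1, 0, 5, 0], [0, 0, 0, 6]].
(x - 6)^2, (x - 6)^2

The Jordan structure of A has elementary divisors (x - 6)^2, (x - 6)^2. Arranging the block sizes at each eigenvalue in decreasing order and taking row products gives the invariant factors.

Invariant factors (smallest first, each dividing the next): (x - 6)^2, (x - 6)^2.

Check: the last factor (x - 6)^2 is the minimal polynomial, and the product (x - 6)^4 is the characteristic polynomial.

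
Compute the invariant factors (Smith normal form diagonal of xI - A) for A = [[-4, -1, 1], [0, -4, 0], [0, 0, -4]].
x + 4, (x + 4)^2

The Jordan structure of A has elementary divisors (x + 4)^2, (x + 4). Arranging the block sizes at each eigenvalue in decreasing order and taking row products gives the invariant factors.

Invariant factors (smallest first, each dividing the next): x + 4, (x + 4)^2.

Check: the last factor (x + 4)^2 is the minimal polynomial, and the product (x + 4)^3 is the characteristic polynomial.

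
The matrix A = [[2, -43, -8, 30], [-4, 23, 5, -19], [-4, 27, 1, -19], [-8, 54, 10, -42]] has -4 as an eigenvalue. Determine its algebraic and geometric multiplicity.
The characteristic polynomial is (x + 4)^4, so the factor x + 4 appears with exponent 4: the algebraic multiplicity is 4.

rank(A + 4I) = 2, so the eigenspace has dimension 4 - 2 = 2: the geometric multiplicity is 2.

Since 2 < 4, A is not diagonalizable.

algebraic multiplicity 4, geometric multiplicity 2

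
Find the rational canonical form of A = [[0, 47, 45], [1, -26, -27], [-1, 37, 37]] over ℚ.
The invariant factors of A (the non-unit diagonal entries of the Smith normal form of xI - A over ℚ[x]) are (x - 5)^2(x - 1), each dividing the next. The characteristic polynomial is their product, (x - 5)^2(x - 1).

The rational canonical form is the block-diagonal matrix of companion matrices C(f_i):
R = [[0, 0, 25], [1, 0, -35], [0, 1, 11]].

R = [[0, 0, 25], [1, 0, -35], [0, 1, 11]]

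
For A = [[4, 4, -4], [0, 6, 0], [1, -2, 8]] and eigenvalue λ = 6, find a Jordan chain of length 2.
v_1 = [[-3, 1, 2]]^T, v_2 = [[2, 0, -1]]^T

We seek v_1 ∈ ker((A - 6I)^2) \ ker(A - 6I), then set v_{i+1} = (A - 6I) v_i.

One such chain is v_1 = [[-3, 1, 2]]^T, v_2 = [[2, 0, -1]]^T. Check: (A - 6I) v_2 = [[0, 0, 0]]^T = 0.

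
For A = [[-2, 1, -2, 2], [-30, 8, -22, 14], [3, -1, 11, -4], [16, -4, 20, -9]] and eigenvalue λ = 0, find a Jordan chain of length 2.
v_1 = [[0, 1, 0, 0]]^T, v_2 = [[1, 8, -1, -4]]^T

We seek v_1 ∈ ker(A^2) \ ker(A), then set v_{i+1} = A v_i.

One such chain is v_1 = [[0, 1, 0, 0]]^T, v_2 = [[1, 8, -1, -4]]^T. Check: A v_2 = [[0, 0, 0, 0]]^T = 0.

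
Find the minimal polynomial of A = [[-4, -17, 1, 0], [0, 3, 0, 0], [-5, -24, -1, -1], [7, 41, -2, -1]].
m_A(x) = (x - 3)(x + 2)^3

The characteristic polynomial factors as (x - 3)(x + 2)^3. The minimal polynomial is ∏(x - λ)^{k_λ} where k_λ is the size of the largest Jordan block at λ.

For λ = -2: rank(A + 2I) = 3, and the largest Jordan block has size 3 (the smallest k with rank((A + 2I)^k) = rank((A + 2I)^(k+1))).
For λ = 3: rank(A - 3I) = 3, and the largest Jordan block has size 1 (the smallest k with rank((A - 3I)^k) = rank((A - 3I)^(k+1))).

So m_A(x) = (x - 3)(x + 2)^3.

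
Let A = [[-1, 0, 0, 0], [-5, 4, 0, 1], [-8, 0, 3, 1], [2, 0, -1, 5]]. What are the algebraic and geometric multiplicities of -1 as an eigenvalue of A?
algebraic multiplicity 1, geometric multiplicity 1

The characteristic polynomial is (x - 4)^3(x + 1), so the factor x + 1 appears with exponent 1: the algebraic multiplicity is 1.

rank(A + I) = 3, so the eigenspace has dimension 4 - 3 = 1: the geometric multiplicity is 1.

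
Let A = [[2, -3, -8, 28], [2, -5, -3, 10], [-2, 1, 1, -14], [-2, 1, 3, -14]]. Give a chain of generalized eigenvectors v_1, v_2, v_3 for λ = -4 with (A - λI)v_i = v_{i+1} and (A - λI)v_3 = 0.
We seek v_1 ∈ ker((A + 4I)^3) \ ker((A + 4I)^2), then set v_{i+1} = (A + 4I) v_i.

One such chain is v_1 = [[2, 2, -3, -1]]^T, v_2 = [[2, 1, -3, -1]]^T, v_3 = [[5, 2, -4, -2]]^T. Check: (A + 4I) v_3 = [[0, 0, 0, 0]]^T = 0.

v_1 = [[2, 2, -3, -1]]^T, v_2 = [[2, 1, -3, -1]]^T, v_3 = [[5, 2, -4, -2]]^T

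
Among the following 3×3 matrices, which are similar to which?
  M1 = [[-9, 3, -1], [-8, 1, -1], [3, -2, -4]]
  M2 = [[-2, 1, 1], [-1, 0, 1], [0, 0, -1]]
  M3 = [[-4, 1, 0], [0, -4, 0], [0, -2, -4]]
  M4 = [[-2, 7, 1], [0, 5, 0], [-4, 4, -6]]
4 classes: {M1}, {M2}, {M3}, {M4}

Characteristic polynomials: χ_{M1} = (x + 4)^3, χ_{M2} = (x + 1)^3, χ_{M3} = (x + 4)^3, χ_{M4} = (x - 5)(x + 4)^2.

{M1}: invariant factors (x + 4)^3.

{M2}: invariant factors x + 1, (x + 1)^2.

{M3}: invariant factors x + 4, (x + 4)^2.

{M4}: invariant factors (x - 5)(x + 4)^2.

Matrices are similar if and only if their invariant-factor lists agree; the partition into similarity classes is {M1}, {M2}, {M3}, {M4}.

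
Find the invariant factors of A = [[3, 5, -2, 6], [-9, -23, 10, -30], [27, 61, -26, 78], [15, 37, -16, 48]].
x, x^2(x - 2)

The Jordan structure of A has elementary divisors x^2, x, (x - 2). Arranging the block sizes at each eigenvalue in decreasing order and taking row products gives the invariant factors.

Invariant factors (smallest first, each dividing the next): x, x^2(x - 2).

Check: the last factor x^2(x - 2) is the minimal polynomial, and the product x^3(x - 2) is the characteristic polynomial.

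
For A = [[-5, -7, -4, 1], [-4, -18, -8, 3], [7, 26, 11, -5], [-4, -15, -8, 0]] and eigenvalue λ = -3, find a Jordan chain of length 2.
We seek v_1 ∈ ker((A + 3I)^2) \ ker(A + 3I), then set v_{i+1} = (A + 3I) v_i.

One such chain is v_1 = [[0, 1, -2, 0]]^T, v_2 = [[1, 1, -2, 1]]^T. Check: (A + 3I) v_2 = [[0, 0, 0, 0]]^T = 0.

v_1 = [[0, 1, -2, 0]]^T, v_2 = [[1, 1, -2, 1]]^T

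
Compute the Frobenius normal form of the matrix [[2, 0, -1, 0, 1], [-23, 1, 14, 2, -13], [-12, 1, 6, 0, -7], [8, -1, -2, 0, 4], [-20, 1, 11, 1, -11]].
The invariant factors of A (the non-unit diagonal entries of the Smith normal form of xI - A over ℚ[x]) are (x + 1)^2(x^3 + 2x - 1), each dividing the next. The characteristic polynomial is their product, (x + 1)^2(x^3 + 2x - 1).

The rational canonical form is the block-diagonal matrix of companion matrices C(f_i):
R = [[0, 0, 0, 0, 1], [1, 0, 0, 0, 0], [0, 1, 0, 0, -3], [0, 0, 1, 0, -3], [0, 0, 0, 1, -2]].

Note the characteristic polynomial does not split into linear factors over ℚ, so A has no Jordan form over ℚ; the rational canonical form exists over any field.

R = [[0, 0, 0, 0, 1], [1, 0, 0, 0, 0], [0, 1, 0, 0, -3], [0, 0, 1, 0, -3], [0, 0, 0, 1, -2]]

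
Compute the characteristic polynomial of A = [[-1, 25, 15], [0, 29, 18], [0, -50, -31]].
xI - A = [[x + 1, -25, -15], [0, x - 29, -18], [0, 50, x + 31]].

Expanding det(xI - A) along the first row:
det(xI - A) = + (x + 1)·det([[x - 29, -18], [50, x + 31]]) - (-25)·det([[0, -18], [0, x + 31]]) + (-15)·det([[0, x - 29], [0, 50]]).

Evaluating gives χ_A(x) = x^3 + 3x^2 + 3x + 1 = (x + 1)^3.

χ_A(x) = (x + 1)^3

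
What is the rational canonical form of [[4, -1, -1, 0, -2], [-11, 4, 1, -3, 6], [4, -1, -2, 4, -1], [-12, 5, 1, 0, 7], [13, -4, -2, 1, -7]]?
R = [[0, 0, 0, 0, 0], [1, 0, 0, 0, -1], [0, 1, 0, 0, -5], [0, 0, 1, 0, -4], [0, 0, 0, 1, -1]]

The invariant factors of A (the non-unit diagonal entries of the Smith normal form of xI - A over ℚ[x]) are x(x + 1)(x^3 + 4x + 1), each dividing the next. The characteristic polynomial is their product, x(x + 1)(x^3 + 4x + 1).

The rational canonical form is the block-diagonal matrix of companion matrices C(f_i):
R = [[0, 0, 0, 0, 0], [1, 0, 0, 0, -1], [0, 1, 0, 0, -5], [0, 0, 1, 0, -4], [0, 0, 0, 1, -1]].

Note the characteristic polynomial does not split into linear factors over ℚ, so A has no Jordan form over ℚ; the rational canonical form exists over any field.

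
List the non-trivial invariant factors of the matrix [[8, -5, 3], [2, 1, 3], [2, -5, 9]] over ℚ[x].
x - 6, (x - 6)^2

The Jordan structure of A has elementary divisors (x - 6)^2, (x - 6). Arranging the block sizes at each eigenvalue in decreasing order and taking row products gives the invariant factors.

Invariant factors (smallest first, each dividing the next): x - 6, (x - 6)^2.

Check: the last factor (x - 6)^2 is the minimal polynomial, and the product (x - 6)^3 is the characteristic polynomial.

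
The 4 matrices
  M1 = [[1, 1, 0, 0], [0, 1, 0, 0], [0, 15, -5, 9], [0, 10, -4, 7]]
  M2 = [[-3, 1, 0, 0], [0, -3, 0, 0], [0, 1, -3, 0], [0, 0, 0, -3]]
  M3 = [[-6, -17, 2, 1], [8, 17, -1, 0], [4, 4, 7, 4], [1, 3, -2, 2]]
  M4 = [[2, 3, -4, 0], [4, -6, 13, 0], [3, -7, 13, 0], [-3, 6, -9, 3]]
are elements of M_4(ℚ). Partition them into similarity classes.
4 classes: {M1}, {M2}, {M3}, {M4}

Characteristic polynomials: χ_{M1} = (x - 1)^4, χ_{M2} = (x + 3)^4, χ_{M3} = (x - 5)^4, χ_{M4} = (x - 3)^4.

{M1}: invariant factors (x - 1)^2, (x - 1)^2.

{M2}: invariant factors x + 3, x + 3, (x + 3)^2.

{M3}: invariant factors x - 5, (x - 5)^3.

{M4}: invariant factors x - 3, (x - 3)^3.

Matrices are similar if and only if their invariant-factor lists agree; the partition into similarity classes is {M1}, {M2}, {M3}, {M4}.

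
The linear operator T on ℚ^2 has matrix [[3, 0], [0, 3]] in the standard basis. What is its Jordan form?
J = [[3, 0], [0, 3]]

The characteristic polynomial is det(xI - A) = (x - 3)^2, so the eigenvalues are 3 (algebraic multiplicity 2).

For λ = 3: rank(A - 3I) = 0. The eigenspace has dimension 2 - 0 = 2, so there are 2 Jordan blocks; the rank sequence gives block sizes [1, 1].

Assembling the blocks gives the Jordan form J above.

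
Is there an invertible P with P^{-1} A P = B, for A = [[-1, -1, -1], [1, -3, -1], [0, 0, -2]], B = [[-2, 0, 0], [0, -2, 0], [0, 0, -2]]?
No.

Both have characteristic polynomial (x + 2)^3, but the minimal polynomial of A is (x + 2)^2 while the minimal polynomial of B is x + 2. The minimal polynomial is a similarity invariant, so A and B are not similar.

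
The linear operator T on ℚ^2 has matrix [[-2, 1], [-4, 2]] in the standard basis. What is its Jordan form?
J = [[0, 1], [0, 0]]

The characteristic polynomial is det(xI - A) = x^2, so the eigenvalues are 0 (algebraic multiplicity 2).

For λ = 0: rank(A) = 1, rank(A^2) = 0. The eigenspace has dimension 2 - 1 = 1, so there is 1 Jordan block; the rank sequence gives block sizes [2].

Assembling the blocks gives the Jordan form J above.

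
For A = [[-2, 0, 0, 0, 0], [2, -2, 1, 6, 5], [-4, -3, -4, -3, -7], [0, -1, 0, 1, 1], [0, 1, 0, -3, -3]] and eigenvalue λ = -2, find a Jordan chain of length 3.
We seek v_1 ∈ ker((A + 2I)^3) \ ker((A + 2I)^2), then set v_{i+1} = (A + 2I) v_i.

One such chain is v_1 = [[0, 0, 1, 0, 0]]^T, v_2 = [[0, 1, -2, 0, 0]]^T, v_3 = [[0, -2, 1, -1, 1]]^T. Check: (A + 2I) v_3 = [[0, 0, 0, 0, 0]]^T = 0.

v_1 = [[0, 0, 1, 0, 0]]^T, v_2 = [[0, 1, -2, 0, 0]]^T, v_3 = [[0, -2, 1, -1, 1]]^T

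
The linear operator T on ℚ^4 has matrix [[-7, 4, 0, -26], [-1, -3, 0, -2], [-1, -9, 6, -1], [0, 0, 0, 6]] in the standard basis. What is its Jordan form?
The characteristic polynomial is det(xI - A) = (x - 6)^2(x + 5)^2, so the eigenvalues are -5 (algebraic multiplicity 2), 6 (algebraic multiplicity 2).

For λ = -5: rank(A + 5I) = 3, rank((A + 5I)^2) = 2. The eigenspace has dimension 4 - 3 = 1, so there is 1 Jordan block; the rank sequence gives block sizes [2].

For λ = 6: rank(A - 6I) = 3, rank((A - 6I)^2) = 2. The eigenspace has dimension 4 - 3 = 1, so there is 1 Jordan block; the rank sequence gives block sizes [2].

Assembling the blocks gives the Jordan form J above.

J = [[-5, 1, 0, 0], [0, -5, 0, 0], [0, 0, 6, 1], [0, 0, 0, 6]]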